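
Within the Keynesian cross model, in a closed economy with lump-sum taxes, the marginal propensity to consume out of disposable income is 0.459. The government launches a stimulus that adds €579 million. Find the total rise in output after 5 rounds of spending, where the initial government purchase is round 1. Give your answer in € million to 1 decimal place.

€1,048.4 million

Round 1 adds ΔG = €579 million; each later round is MPC = 0.459 times the previous.
After 5 rounds: 579 + 265.761 + 121.984299 + 55.990793241 + 25.699774097619 = ΔG·(1 − c^5)/(1 − c) = 579 × (1 − 0.020373396046299)/0.541 ≈ €1,048.4 million.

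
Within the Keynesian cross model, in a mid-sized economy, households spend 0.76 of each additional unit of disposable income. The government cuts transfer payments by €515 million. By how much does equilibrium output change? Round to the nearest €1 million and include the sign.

−€1,631 million

The transfer change shifts disposable income by −€515 million, so first-round consumption changes by c·ΔTR = 0.76 × (−€515 million) = −€391.4 million.
Expenditure multiplier = 1/(1 − MPC) = 1/(1 − 0.76) = 1/0.24 ≈ 4.167.
The transfer multiplier is c × k ≈ 3.167, so ΔY = k × (c·ΔTR) = (−€391.4 million) / 0.24 ≈ −€1,631 million.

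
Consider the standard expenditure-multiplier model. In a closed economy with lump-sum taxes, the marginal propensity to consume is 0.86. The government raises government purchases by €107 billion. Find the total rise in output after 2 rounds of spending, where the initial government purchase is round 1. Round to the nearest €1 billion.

Round 1 adds ΔG = €107 billion; each later round is MPC = 0.86 times the previous.
After 2 rounds: 107 + 92.02 = ΔG·(1 − c^2)/(1 − c) = 107 × (1 − 0.7396)/0.14 ≈ €199 billion.

€199 billion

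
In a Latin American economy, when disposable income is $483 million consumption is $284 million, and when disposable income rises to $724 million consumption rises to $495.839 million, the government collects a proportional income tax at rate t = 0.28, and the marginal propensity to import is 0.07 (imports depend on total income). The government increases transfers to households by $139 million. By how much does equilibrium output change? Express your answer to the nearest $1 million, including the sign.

MPC = ΔC/ΔYd = (495.839 − 284)/(724 − 483) = 211.839/241 = 0.879.
The transfer change shifts disposable income by +$139 million, so first-round consumption changes by c·ΔTR = 0.879 × (+$139 million) = +$122.181 million.
Expenditure multiplier = 1/(1 − c(1−t) + m) = 1/(1 − 0.879×0.72 + 0.07) = 1/0.43712 ≈ 2.288.
The transfer multiplier is c × k ≈ 2.011, so ΔY = k × (c·ΔTR) = (+$122.181 million) / 0.43712 ≈ +$280 million.

+$280 million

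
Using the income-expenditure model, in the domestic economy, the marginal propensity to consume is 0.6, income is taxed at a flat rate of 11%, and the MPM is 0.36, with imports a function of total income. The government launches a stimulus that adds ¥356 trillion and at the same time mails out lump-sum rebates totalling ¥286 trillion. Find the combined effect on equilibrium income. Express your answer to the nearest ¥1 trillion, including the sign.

+¥639 trillion

Expenditure multiplier = 1/(1 − c(1−t) + m) = 1/(1 − 0.6×0.89 + 0.36) = 1/0.826 ≈ 1.211.
ΔG contributes k·ΔG = (+¥356 trillion) / 0.826 ≈ +¥431 trillion.
ΔT of −¥286 trillion changes first-round spending by −c·ΔT = +¥171.6 trillion, contributing k·(−c·ΔT) = (+¥171.6 trillion) / 0.826 ≈ +¥207.7 trillion.
Net ΔY = k(ΔG − c·ΔT) = (+¥527.6 trillion) / 0.826 ≈ +¥639 trillion.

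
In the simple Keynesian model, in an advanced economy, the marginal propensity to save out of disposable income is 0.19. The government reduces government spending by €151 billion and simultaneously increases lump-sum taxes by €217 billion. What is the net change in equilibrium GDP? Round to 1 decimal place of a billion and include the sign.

MPC = 1 − MPS = 1 − 0.19 = 0.81.
Expenditure multiplier = 1/(1 − MPC) = 1/(1 − 0.81) = 1/0.19 ≈ 5.263.
ΔG contributes k·ΔG = (−€151 billion) / 0.19 ≈ −€794.7 billion.
ΔT of +€217 billion changes first-round spending by −c·ΔT = −€175.77 billion, contributing k·(−c·ΔT) = (−€175.77 billion) / 0.19 ≈ −€925.1 billion.
Net ΔY = k(ΔG − c·ΔT) = (−€326.77 billion) / 0.19 ≈ −€1,719.8 billion.

−€1,719.8 billion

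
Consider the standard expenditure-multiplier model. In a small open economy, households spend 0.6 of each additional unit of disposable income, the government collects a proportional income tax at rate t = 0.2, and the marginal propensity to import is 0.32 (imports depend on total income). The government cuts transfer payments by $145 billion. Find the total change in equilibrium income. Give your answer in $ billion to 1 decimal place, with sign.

The transfer change shifts disposable income by −$145 billion, so first-round consumption changes by c·ΔTR = 0.6 × (−$145 billion) = −$87 billion.
Expenditure multiplier = 1/(1 − c(1−t) + m) = 1/(1 − 0.6×0.8 + 0.32) = 1/0.84 ≈ 1.19.
The transfer multiplier is c × k ≈ 0.714, so ΔY = k × (c·ΔTR) = (−$87 billion) / 0.84 ≈ −$103.6 billion.

−$103.6 billion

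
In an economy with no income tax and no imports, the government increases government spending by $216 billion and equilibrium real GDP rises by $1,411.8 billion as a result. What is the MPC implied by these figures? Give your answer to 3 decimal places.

Implied spending multiplier k = ΔY/ΔG = 1,411.8/216 ≈ 6.5361.
Since k = 1/(1 − MPC), MPC = 1 − 1/k = 1 − ΔG/ΔY = 1 − 216/1,411.8 ≈ 0.847.

0.847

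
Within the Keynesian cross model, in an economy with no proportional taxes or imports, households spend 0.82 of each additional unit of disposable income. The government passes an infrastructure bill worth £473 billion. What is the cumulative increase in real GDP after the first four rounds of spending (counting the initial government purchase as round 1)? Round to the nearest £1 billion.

Round 1 adds ΔG = £473 billion; each later round is MPC = 0.82 times the previous.
After 4 rounds: 473 + 387.86 + 318.0452 + 260.797064 = ΔG·(1 − c^4)/(1 − c) = 473 × (1 − 0.45212176)/0.18 ≈ £1,440 billion.

£1,440 billion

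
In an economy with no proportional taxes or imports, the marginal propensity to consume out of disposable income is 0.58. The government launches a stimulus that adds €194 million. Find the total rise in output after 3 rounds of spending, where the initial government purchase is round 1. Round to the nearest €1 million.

€372 million

Round 1 adds ΔG = €194 million; each later round is MPC = 0.58 times the previous.
After 3 rounds: 194 + 112.52 + 65.2616 = ΔG·(1 − c^3)/(1 − c) = 194 × (1 − 0.195112)/0.42 ≈ €372 million.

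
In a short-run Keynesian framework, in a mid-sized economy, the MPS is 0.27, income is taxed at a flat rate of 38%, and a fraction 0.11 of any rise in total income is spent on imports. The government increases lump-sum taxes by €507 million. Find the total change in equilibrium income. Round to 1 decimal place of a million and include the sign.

MPC = 1 − MPS = 1 − 0.27 = 0.73.
A lump-sum tax change of +€507 million shifts disposable income by −€507 million; first-round consumption changes by −c × ΔT = −0.73 × (+€507 million) = −€370.11 million.
Expenditure multiplier = 1/(1 − c(1−t) + m) = 1/(1 − 0.73×0.62 + 0.11) = 1/0.6574 ≈ 1.521.
The tax multiplier is −c × k ≈ −1.11, so ΔY = k × (−c·ΔT) = (−€370.11 million) / 0.6574 ≈ −€563 million.

−€563.0 million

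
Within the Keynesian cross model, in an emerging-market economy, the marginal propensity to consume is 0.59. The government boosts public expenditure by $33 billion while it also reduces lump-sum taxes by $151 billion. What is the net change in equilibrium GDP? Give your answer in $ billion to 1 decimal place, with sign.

Expenditure multiplier = 1/(1 − MPC) = 1/(1 − 0.59) = 1/0.41 ≈ 2.439.
ΔG contributes k·ΔG = (+$33 billion) / 0.41 ≈ +$80.5 billion.
ΔT of −$151 billion changes first-round spending by −c·ΔT = +$89.09 billion, contributing k·(−c·ΔT) = (+$89.09 billion) / 0.41 ≈ +$217.3 billion.
Net ΔY = k(ΔG − c·ΔT) = (+$122.09 billion) / 0.41 ≈ +$297.8 billion.

+$297.8 billion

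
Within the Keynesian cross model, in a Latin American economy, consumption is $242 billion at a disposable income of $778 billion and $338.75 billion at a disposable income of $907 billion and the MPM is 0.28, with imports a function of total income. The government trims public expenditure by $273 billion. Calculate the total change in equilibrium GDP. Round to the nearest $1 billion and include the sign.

MPC = ΔC/ΔYd = (338.75 − 242)/(907 − 778) = 96.75/129 = 0.75.
Spending multiplier = 1/(1 − c + m) = 1/(1 − 0.75 + 0.28) = 1/0.53 ≈ 1.887.
ΔY = k × ΔG = (−$273 billion) / 0.53 ≈ −$515 billion.

−$515 billion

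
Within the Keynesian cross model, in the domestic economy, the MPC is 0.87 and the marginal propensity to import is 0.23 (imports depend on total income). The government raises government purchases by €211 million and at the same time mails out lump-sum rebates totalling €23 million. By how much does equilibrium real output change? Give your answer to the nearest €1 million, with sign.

+€642 million

Expenditure multiplier = 1/(1 − c + m) = 1/(1 − 0.87 + 0.23) = 1/0.36 ≈ 2.778.
ΔG contributes k·ΔG = (+€211 million) / 0.36 ≈ +€586.1 million.
ΔT of −€23 million changes first-round spending by −c·ΔT = +€20.01 million, contributing k·(−c·ΔT) = (+€20.01 million) / 0.36 ≈ +€55.6 million.
Net ΔY = k(ΔG − c·ΔT) = (+€231.01 million) / 0.36 ≈ +€642 million.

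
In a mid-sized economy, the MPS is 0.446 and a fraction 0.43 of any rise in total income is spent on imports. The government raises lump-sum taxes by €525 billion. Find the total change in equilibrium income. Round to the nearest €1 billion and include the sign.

MPC = 1 − MPS = 1 − 0.446 = 0.554.
A lump-sum tax change of +€525 billion shifts disposable income by −€525 billion; first-round consumption changes by −c × ΔT = −0.554 × (+€525 billion) = −€290.85 billion.
Expenditure multiplier = 1/(1 − c + m) = 1/(1 − 0.554 + 0.43) = 1/0.876 ≈ 1.142.
The tax multiplier is −c × k ≈ −0.632, so ΔY = k × (−c·ΔT) = (−€290.85 billion) / 0.876 ≈ −€332 billion.

−€332 billion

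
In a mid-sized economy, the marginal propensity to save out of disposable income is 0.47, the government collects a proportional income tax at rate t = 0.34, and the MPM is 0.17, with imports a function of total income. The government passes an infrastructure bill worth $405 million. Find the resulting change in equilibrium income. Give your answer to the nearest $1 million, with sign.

MPC = 1 − MPS = 1 − 0.47 = 0.53.
Spending multiplier = 1/(1 − c(1−t) + m) = 1/(1 − 0.53×0.66 + 0.17) = 1/0.8202 ≈ 1.219.
ΔY = k × ΔG = (+$405 million) / 0.8202 ≈ +$494 million.

+$494 million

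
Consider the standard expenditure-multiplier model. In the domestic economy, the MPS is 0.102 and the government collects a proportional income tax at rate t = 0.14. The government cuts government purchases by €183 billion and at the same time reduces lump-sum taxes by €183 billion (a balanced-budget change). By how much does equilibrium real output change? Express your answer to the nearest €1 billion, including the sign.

−€82 billion

MPC = 1 − MPS = 1 − 0.102 = 0.898.
Expenditure multiplier = 1/(1 − c(1−t)) = 1/(1 − 0.898×0.86) = 1/0.22772 ≈ 4.391.
ΔG contributes k·ΔG = (−€183 billion) / 0.22772 ≈ −€803.6 billion.
ΔT of −€183 billion changes first-round spending by −c·ΔT = +€164.334 billion, contributing k·(−c·ΔT) = (+€164.334 billion) / 0.22772 ≈ +€721.6 billion.
Net ΔY = k(ΔG − c·ΔT) = (−€18.666 billion) / 0.22772 ≈ −€82 billion.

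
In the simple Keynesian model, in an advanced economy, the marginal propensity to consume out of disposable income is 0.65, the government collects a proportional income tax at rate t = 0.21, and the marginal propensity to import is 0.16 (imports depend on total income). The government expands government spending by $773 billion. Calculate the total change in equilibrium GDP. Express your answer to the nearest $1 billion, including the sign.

Government-spending multiplier = 1/(1 − c(1−t) + m) = 1/(1 − 0.65×0.79 + 0.16) = 1/0.6465 ≈ 1.547.
ΔY = k × ΔG = (+$773 billion) / 0.6465 ≈ +$1,196 billion.

+$1,196 billion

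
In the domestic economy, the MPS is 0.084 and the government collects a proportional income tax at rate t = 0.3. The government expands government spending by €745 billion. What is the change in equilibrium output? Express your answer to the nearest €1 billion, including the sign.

MPC = 1 − MPS = 1 − 0.084 = 0.916.
Spending multiplier = 1/(1 − c(1−t)) = 1/(1 − 0.916×0.7) = 1/0.3588 ≈ 2.787.
ΔY = k × ΔG = (+€745 billion) / 0.3588 ≈ +€2,076 billion.

+€2,076 billion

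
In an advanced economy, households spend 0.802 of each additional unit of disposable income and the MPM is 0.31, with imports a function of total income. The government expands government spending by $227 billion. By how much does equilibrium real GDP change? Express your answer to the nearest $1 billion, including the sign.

+$447 billion

Government-spending multiplier = 1/(1 − c + m) = 1/(1 − 0.802 + 0.31) = 1/0.508 ≈ 1.969.
ΔY = k × ΔG = (+$227 billion) / 0.508 ≈ +$447 billion.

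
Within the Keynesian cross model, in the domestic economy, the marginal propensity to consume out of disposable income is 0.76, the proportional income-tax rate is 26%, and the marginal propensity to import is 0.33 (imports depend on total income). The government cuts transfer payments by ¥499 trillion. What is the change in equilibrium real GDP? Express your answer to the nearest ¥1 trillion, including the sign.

−¥494 trillion

The transfer change shifts disposable income by −¥499 trillion, so first-round consumption changes by c·ΔTR = 0.76 × (−¥499 trillion) = −¥379.24 trillion.
Expenditure multiplier = 1/(1 − c(1−t) + m) = 1/(1 − 0.76×0.74 + 0.33) = 1/0.7676 ≈ 1.303.
The transfer multiplier is c × k ≈ 0.99, so ΔY = k × (c·ΔTR) = (−¥379.24 trillion) / 0.7676 ≈ −¥494 trillion.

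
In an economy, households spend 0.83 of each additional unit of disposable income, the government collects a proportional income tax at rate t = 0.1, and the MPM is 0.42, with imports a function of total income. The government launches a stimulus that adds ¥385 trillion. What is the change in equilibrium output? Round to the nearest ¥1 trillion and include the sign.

Spending multiplier = 1/(1 − c(1−t) + m) = 1/(1 − 0.83×0.9 + 0.42) = 1/0.673 ≈ 1.486.
ΔY = k × ΔG = (+¥385 trillion) / 0.673 ≈ +¥572 trillion.

+¥572 trillion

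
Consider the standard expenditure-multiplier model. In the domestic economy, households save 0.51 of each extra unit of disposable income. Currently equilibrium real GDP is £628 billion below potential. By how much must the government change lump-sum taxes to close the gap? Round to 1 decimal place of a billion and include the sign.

MPC = 1 − MPS = 1 − 0.51 = 0.49.
Spending multiplier = 1/(1 − MPC) = 1/(1 − 0.49) = 1/0.51 ≈ 1.961.
Tax multiplier = −c·k = −0.49/0.51 ≈ −0.961. Need ΔY = +£628 billion, so ΔT = ΔY/(−c·k) = −(+£628 billion) × 0.51 / 0.49 ≈ −£653.6 billion.
The government should cut lump-sum taxes by £653.6 billion.

−£653.6 billion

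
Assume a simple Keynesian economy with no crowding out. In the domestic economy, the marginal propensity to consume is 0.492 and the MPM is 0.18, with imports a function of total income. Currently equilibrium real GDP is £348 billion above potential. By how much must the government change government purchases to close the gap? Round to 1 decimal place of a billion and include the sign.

−£239.4 billion

Spending multiplier = 1/(1 − c + m) = 1/(1 − 0.492 + 0.18) = 1/0.688 ≈ 1.453.
Need ΔY = −£348 billion, so ΔG = ΔY/k = (−£348 billion) × 0.688 ≈ −£239.4 billion.
The government should cut government purchases by £239.4 billion.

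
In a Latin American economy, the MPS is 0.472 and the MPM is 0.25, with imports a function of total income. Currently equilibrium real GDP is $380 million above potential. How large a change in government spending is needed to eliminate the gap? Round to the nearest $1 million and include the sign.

−$274 million

MPC = 1 − MPS = 1 − 0.472 = 0.528.
Spending multiplier = 1/(1 − c + m) = 1/(1 − 0.528 + 0.25) = 1/0.722 ≈ 1.385.
Need ΔY = −$380 million, so ΔG = ΔY/k = (−$380 million) × 0.722 ≈ −$274 million.
The government should cut government spending by $274 million.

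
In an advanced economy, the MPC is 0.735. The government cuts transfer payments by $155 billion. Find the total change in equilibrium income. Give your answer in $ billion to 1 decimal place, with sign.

The transfer change shifts disposable income by −$155 billion, so first-round consumption changes by c·ΔTR = 0.735 × (−$155 billion) = −$113.925 billion.
Expenditure multiplier = 1/(1 − MPC) = 1/(1 − 0.735) = 1/0.265 ≈ 3.774.
The transfer multiplier is c × k ≈ 2.774, so ΔY = k × (c·ΔTR) = (−$113.925 billion) / 0.265 ≈ −$429.9 billion.

−$429.9 billion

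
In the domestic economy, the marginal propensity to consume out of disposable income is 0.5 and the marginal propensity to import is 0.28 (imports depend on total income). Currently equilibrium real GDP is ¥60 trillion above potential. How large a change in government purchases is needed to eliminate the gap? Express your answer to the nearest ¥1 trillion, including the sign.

−¥47 trillion

Spending multiplier = 1/(1 − c + m) = 1/(1 − 0.5 + 0.28) = 1/0.78 ≈ 1.282.
Need ΔY = −¥60 trillion, so ΔG = ΔY/k = (−¥60 trillion) × 0.78 ≈ −¥47 trillion.
The government should cut government purchases by ¥47 trillion.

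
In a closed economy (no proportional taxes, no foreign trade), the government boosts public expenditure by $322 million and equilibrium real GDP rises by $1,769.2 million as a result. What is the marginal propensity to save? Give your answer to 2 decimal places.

Implied spending multiplier k = ΔY/ΔG = 1,769.2/322 ≈ 5.4944.
Since k = 1/(1 − MPC), MPC = 1 − 1/k = 1 − ΔG/ΔY = 1 − 322/1,769.2 ≈ 0.82.
MPS = 1 − MPC = 0.18.

0.18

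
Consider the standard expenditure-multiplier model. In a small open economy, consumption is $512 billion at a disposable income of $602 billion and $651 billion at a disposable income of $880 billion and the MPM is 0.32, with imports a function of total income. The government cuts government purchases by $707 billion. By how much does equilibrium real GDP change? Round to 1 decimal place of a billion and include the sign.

MPC = ΔC/ΔYd = (651 − 512)/(880 − 602) = 139/278 = 0.5.
Spending multiplier = 1/(1 − c + m) = 1/(1 − 0.5 + 0.32) = 1/0.82 ≈ 1.22.
ΔY = k × ΔG = (−$707 billion) / 0.82 ≈ −$862.2 billion.

−$862.2 billion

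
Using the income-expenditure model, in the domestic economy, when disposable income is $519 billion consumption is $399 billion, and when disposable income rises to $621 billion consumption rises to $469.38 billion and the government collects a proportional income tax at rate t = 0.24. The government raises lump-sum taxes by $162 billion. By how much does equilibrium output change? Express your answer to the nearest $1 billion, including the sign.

−$235 billion

MPC = ΔC/ΔYd = (469.38 − 399)/(621 − 519) = 70.38/102 = 0.69.
A lump-sum tax change of +$162 billion shifts disposable income by −$162 billion; first-round consumption changes by −c × ΔT = −0.69 × (+$162 billion) = −$111.78 billion.
Expenditure multiplier = 1/(1 − c(1−t)) = 1/(1 − 0.69×0.76) = 1/0.4756 ≈ 2.103.
The tax multiplier is −c × k ≈ −1.451, so ΔY = k × (−c·ΔT) = (−$111.78 billion) / 0.4756 ≈ −$235 billion.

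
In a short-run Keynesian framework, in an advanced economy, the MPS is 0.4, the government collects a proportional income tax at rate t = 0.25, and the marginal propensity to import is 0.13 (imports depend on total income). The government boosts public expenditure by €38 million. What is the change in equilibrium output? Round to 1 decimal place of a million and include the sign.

+€55.9 million

MPC = 1 − MPS = 1 − 0.4 = 0.6.
Spending multiplier = 1/(1 − c(1−t) + m) = 1/(1 − 0.6×0.75 + 0.13) = 1/0.68 ≈ 1.471.
ΔY = k × ΔG = (+€38 million) / 0.68 ≈ +€55.9 million.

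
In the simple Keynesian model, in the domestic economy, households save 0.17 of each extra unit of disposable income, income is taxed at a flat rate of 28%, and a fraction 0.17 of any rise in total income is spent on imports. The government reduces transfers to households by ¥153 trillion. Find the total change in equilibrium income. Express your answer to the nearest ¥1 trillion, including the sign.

−¥222 trillion

MPC = 1 − MPS = 1 − 0.17 = 0.83.
The transfer change shifts disposable income by −¥153 trillion, so first-round consumption changes by c·ΔTR = 0.83 × (−¥153 trillion) = −¥126.99 trillion.
Expenditure multiplier = 1/(1 − c(1−t) + m) = 1/(1 − 0.83×0.72 + 0.17) = 1/0.5724 ≈ 1.747.
The transfer multiplier is c × k ≈ 1.45, so ΔY = k × (c·ΔTR) = (−¥126.99 trillion) / 0.5724 ≈ −¥222 trillion.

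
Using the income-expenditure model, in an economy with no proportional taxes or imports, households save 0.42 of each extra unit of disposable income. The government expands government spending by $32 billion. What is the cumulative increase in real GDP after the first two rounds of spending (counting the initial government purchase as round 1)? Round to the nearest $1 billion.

$51 billion

MPC = 1 − MPS = 1 − 0.42 = 0.58.
Round 1 adds ΔG = $32 billion; each later round is MPC = 0.58 times the previous.
After 2 rounds: 32 + 18.56 = ΔG·(1 − c^2)/(1 − c) = 32 × (1 − 0.3364)/0.42 ≈ $51 billion.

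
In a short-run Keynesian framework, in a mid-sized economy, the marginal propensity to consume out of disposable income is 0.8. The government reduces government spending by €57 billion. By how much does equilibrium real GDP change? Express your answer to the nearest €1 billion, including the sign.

Government-spending multiplier = 1/(1 − MPC) = 1/(1 − 0.8) = 1/0.2 = 5.
ΔY = k × ΔG = (−€57 billion) / 0.2 = −€285 billion.

−€285 billion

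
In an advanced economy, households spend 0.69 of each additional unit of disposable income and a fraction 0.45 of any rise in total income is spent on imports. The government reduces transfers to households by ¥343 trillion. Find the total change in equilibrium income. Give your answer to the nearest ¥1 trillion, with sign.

The transfer change shifts disposable income by −¥343 trillion, so first-round consumption changes by c·ΔTR = 0.69 × (−¥343 trillion) = −¥236.67 trillion.
Expenditure multiplier = 1/(1 − c + m) = 1/(1 − 0.69 + 0.45) = 1/0.76 ≈ 1.316.
The transfer multiplier is c × k ≈ 0.908, so ΔY = k × (c·ΔTR) = (−¥236.67 trillion) / 0.76 ≈ −¥311 trillion.

−¥311 trillion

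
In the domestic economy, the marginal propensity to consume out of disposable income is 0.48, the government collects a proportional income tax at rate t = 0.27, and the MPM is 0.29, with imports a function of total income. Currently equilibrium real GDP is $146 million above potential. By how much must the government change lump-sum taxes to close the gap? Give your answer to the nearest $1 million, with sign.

+$286 million

Spending multiplier = 1/(1 − c(1−t) + m) = 1/(1 − 0.48×0.73 + 0.29) = 1/0.9396 ≈ 1.064.
Tax multiplier = −c·k = −0.48/0.9396 ≈ −0.511. Need ΔY = −$146 million, so ΔT = ΔY/(−c·k) = −(−$146 million) × 0.9396 / 0.48 ≈ +$286 million.
The government should raise lump-sum taxes by $286 million.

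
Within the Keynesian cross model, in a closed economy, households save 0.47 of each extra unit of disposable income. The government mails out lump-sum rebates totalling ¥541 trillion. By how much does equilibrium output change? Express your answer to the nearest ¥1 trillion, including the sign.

+¥610 trillion

MPC = 1 − MPS = 1 − 0.47 = 0.53.
A lump-sum tax change of −¥541 trillion shifts disposable income by +¥541 trillion; first-round consumption changes by −c × ΔT = −0.53 × (−¥541 trillion) = +¥286.73 trillion.
Expenditure multiplier = 1/(1 − MPC) = 1/(1 − 0.53) = 1/0.47 ≈ 2.128.
The tax multiplier is −c × k ≈ −1.128, so ΔY = k × (−c·ΔT) = (+¥286.73 trillion) / 0.47 ≈ +¥610 trillion.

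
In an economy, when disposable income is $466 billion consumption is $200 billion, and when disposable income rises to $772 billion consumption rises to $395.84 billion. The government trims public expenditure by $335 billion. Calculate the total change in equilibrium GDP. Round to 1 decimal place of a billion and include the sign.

−$930.6 billion

MPC = ΔC/ΔYd = (395.84 − 200)/(772 − 466) = 195.84/306 = 0.64.
Government-spending multiplier = 1/(1 − MPC) = 1/(1 − 0.64) = 1/0.36 ≈ 2.778.
ΔY = k × ΔG = (−$335 billion) / 0.36 ≈ −$930.6 billion.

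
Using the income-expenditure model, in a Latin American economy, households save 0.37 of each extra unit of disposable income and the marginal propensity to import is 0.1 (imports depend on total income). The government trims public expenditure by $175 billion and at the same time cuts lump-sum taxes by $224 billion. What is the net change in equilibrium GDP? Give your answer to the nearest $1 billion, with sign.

−$72 billion

MPC = 1 − MPS = 1 − 0.37 = 0.63.
Expenditure multiplier = 1/(1 − c + m) = 1/(1 − 0.63 + 0.1) = 1/0.47 ≈ 2.128.
ΔG contributes k·ΔG = (−$175 billion) / 0.47 ≈ −$372.3 billion.
ΔT of −$224 billion changes first-round spending by −c·ΔT = +$141.12 billion, contributing k·(−c·ΔT) = (+$141.12 billion) / 0.47 ≈ +$300.3 billion.
Net ΔY = k(ΔG − c·ΔT) = (−$33.88 billion) / 0.47 ≈ −$72 billion.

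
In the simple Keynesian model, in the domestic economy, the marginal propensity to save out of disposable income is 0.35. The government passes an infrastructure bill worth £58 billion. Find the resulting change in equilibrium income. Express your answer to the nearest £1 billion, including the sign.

MPC = 1 − MPS = 1 − 0.35 = 0.65.
Expenditure multiplier = 1/(1 − MPC) = 1/(1 − 0.65) = 1/0.35 ≈ 2.857.
ΔY = k × ΔG = (+£58 billion) / 0.35 ≈ +£166 billion.

+£166 billion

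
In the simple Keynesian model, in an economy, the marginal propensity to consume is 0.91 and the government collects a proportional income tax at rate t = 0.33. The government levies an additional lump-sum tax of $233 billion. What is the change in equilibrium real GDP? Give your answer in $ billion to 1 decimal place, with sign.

A lump-sum tax change of +$233 billion shifts disposable income by −$233 billion; first-round consumption changes by −c × ΔT = −0.91 × (+$233 billion) = −$212.03 billion.
Expenditure multiplier = 1/(1 − c(1−t)) = 1/(1 − 0.91×0.67) = 1/0.3903 ≈ 2.562.
The tax multiplier is −c × k ≈ −2.332, so ΔY = k × (−c·ΔT) = (−$212.03 billion) / 0.3903 ≈ −$543.2 billion.

−$543.2 billion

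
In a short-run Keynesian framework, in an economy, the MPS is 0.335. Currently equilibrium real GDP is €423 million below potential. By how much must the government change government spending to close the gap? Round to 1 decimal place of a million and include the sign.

+€141.7 million

MPC = 1 − MPS = 1 − 0.335 = 0.665.
Spending multiplier = 1/(1 − MPC) = 1/(1 − 0.665) = 1/0.335 ≈ 2.985.
Need ΔY = +€423 million, so ΔG = ΔY/k = (+€423 million) × 0.335 ≈ +€141.7 million.
The government should increase government spending by €141.7 million.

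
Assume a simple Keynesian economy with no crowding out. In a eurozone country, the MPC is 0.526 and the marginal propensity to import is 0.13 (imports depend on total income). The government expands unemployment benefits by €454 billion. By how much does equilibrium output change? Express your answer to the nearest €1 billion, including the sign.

+€395 billion

The transfer change shifts disposable income by +€454 billion, so first-round consumption changes by c·ΔTR = 0.526 × (+€454 billion) = +€238.804 billion.
Expenditure multiplier = 1/(1 − c + m) = 1/(1 − 0.526 + 0.13) = 1/0.604 ≈ 1.656.
The transfer multiplier is c × k ≈ 0.871, so ΔY = k × (c·ΔTR) = (+€238.804 billion) / 0.604 ≈ +€395 billion.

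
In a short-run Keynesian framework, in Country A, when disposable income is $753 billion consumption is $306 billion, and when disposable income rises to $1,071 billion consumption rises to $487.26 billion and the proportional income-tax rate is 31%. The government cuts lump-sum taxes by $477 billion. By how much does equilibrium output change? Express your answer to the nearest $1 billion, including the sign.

+$448 billion

MPC = ΔC/ΔYd = (487.26 − 306)/(1,071 − 753) = 181.26/318 = 0.57.
A lump-sum tax change of −$477 billion shifts disposable income by +$477 billion; first-round consumption changes by −c × ΔT = −0.57 × (−$477 billion) = +$271.89 billion.
Expenditure multiplier = 1/(1 − c(1−t)) = 1/(1 − 0.57×0.69) = 1/0.6067 ≈ 1.648.
The tax multiplier is −c × k ≈ −0.94, so ΔY = k × (−c·ΔT) = (+$271.89 billion) / 0.6067 ≈ +$448 billion.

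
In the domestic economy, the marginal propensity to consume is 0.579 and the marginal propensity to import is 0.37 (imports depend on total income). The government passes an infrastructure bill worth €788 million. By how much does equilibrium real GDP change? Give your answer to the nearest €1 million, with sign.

Spending multiplier = 1/(1 − c + m) = 1/(1 − 0.579 + 0.37) = 1/0.791 ≈ 1.264.
ΔY = k × ΔG = (+€788 million) / 0.791 ≈ +€996 million.

+€996 million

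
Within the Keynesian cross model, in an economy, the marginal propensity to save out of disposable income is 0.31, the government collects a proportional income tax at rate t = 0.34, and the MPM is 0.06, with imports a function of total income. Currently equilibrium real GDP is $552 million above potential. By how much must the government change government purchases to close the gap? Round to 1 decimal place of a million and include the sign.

MPC = 1 − MPS = 1 − 0.31 = 0.69.
Spending multiplier = 1/(1 − c(1−t) + m) = 1/(1 − 0.69×0.66 + 0.06) = 1/0.6046 ≈ 1.654.
Need ΔY = −$552 million, so ΔG = ΔY/k = (−$552 million) × 0.6046 ≈ −$333.7 million.
The government should cut government purchases by $333.7 million.

−$333.7 million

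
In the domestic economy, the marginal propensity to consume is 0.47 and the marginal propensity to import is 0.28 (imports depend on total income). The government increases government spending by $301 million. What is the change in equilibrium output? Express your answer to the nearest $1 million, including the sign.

+$372 million

Spending multiplier = 1/(1 − c + m) = 1/(1 − 0.47 + 0.28) = 1/0.81 ≈ 1.235.
ΔY = k × ΔG = (+$301 million) / 0.81 ≈ +$372 million.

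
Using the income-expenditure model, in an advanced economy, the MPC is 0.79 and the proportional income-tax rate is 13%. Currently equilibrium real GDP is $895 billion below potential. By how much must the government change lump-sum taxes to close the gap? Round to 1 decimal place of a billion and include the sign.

−$354.3 billion

Spending multiplier = 1/(1 − c(1−t)) = 1/(1 − 0.79×0.87) = 1/0.3127 ≈ 3.198.
Tax multiplier = −c·k = −0.79/0.3127 ≈ −2.526. Need ΔY = +$895 billion, so ΔT = ΔY/(−c·k) = −(+$895 billion) × 0.3127 / 0.79 ≈ −$354.3 billion.
The government should cut lump-sum taxes by $354.3 billion.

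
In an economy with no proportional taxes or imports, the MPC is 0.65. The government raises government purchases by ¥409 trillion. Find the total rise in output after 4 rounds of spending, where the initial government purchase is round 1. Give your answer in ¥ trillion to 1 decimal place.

¥960.0 trillion

Round 1 adds ΔG = ¥409 trillion; each later round is MPC = 0.65 times the previous.
After 4 rounds: 409 + 265.85 + 172.8025 + 112.321625 = ΔG·(1 − c^4)/(1 − c) = 409 × (1 − 0.17850625)/0.35 ≈ ¥960 trillion.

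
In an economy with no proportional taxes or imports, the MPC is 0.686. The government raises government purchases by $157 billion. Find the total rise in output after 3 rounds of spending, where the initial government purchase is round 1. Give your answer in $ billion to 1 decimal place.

Round 1 adds ΔG = $157 billion; each later round is MPC = 0.686 times the previous.
After 3 rounds: 157 + 107.702 + 73.883572 = ΔG·(1 − c^3)/(1 − c) = 157 × (1 − 0.322828856)/0.314 ≈ $338.6 billion.

$338.6 billion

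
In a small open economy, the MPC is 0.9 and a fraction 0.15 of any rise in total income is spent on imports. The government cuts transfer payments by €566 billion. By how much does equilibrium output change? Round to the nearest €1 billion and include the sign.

−€2,038 billion

The transfer change shifts disposable income by −€566 billion, so first-round consumption changes by c·ΔTR = 0.9 × (−€566 billion) = −€509.4 billion.
Expenditure multiplier = 1/(1 − c + m) = 1/(1 − 0.9 + 0.15) = 1/0.25 = 4.
The transfer multiplier is c × k = 3.6, so ΔY = k × (c·ΔTR) = (−€509.4 billion) / 0.25 ≈ −€2,038 billion.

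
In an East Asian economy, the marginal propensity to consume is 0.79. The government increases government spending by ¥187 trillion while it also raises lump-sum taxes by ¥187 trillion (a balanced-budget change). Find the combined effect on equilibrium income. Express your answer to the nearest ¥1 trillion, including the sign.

Expenditure multiplier = 1/(1 − MPC) = 1/(1 − 0.79) = 1/0.21 ≈ 4.762.
ΔG contributes k·ΔG = (+¥187 trillion) / 0.21 ≈ +¥890.5 trillion.
ΔT of +¥187 trillion changes first-round spending by −c·ΔT = −¥147.73 trillion, contributing k·(−c·ΔT) = (−¥147.73 trillion) / 0.21 ≈ −¥703.5 trillion.
With ΔG = ΔT and no other leakages, the balanced-budget multiplier is 1, so ΔY = ΔG = +¥187 trillion.

+¥187 trillion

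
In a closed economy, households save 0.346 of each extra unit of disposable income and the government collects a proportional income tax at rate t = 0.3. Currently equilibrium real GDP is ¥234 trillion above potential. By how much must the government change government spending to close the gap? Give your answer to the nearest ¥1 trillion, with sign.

MPC = 1 − MPS = 1 − 0.346 = 0.654.
Spending multiplier = 1/(1 − c(1−t)) = 1/(1 − 0.654×0.7) = 1/0.5422 ≈ 1.844.
Need ΔY = −¥234 trillion, so ΔG = ΔY/k = (−¥234 trillion) × 0.5422 ≈ −¥127 trillion.
The government should cut government spending by ¥127 trillion.

−¥127 trillion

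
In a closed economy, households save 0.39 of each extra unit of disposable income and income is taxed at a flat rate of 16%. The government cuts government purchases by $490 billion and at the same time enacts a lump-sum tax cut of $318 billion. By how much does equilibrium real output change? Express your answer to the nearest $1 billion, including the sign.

MPC = 1 − MPS = 1 − 0.39 = 0.61.
Expenditure multiplier = 1/(1 − c(1−t)) = 1/(1 − 0.61×0.84) = 1/0.4876 ≈ 2.051.
ΔG contributes k·ΔG = (−$490 billion) / 0.4876 ≈ −$1,004.9 billion.
ΔT of −$318 billion changes first-round spending by −c·ΔT = +$193.98 billion, contributing k·(−c·ΔT) = (+$193.98 billion) / 0.4876 ≈ +$397.8 billion.
Net ΔY = k(ΔG − c·ΔT) = (−$296.02 billion) / 0.4876 ≈ −$607 billion.

−$607 billion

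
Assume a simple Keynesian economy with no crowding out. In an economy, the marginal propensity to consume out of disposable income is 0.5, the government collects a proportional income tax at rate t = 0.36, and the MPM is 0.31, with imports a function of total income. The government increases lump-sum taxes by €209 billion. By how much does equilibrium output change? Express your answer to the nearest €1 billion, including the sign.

−€106 billion

A lump-sum tax change of +€209 billion shifts disposable income by −€209 billion; first-round consumption changes by −c × ΔT = −0.5 × (+€209 billion) = −€104.5 billion.
Expenditure multiplier = 1/(1 − c(1−t) + m) = 1/(1 − 0.5×0.64 + 0.31) = 1/0.99 ≈ 1.01.
The tax multiplier is −c × k ≈ −0.505, so ΔY = k × (−c·ΔT) = (−€104.5 billion) / 0.99 ≈ −€106 billion.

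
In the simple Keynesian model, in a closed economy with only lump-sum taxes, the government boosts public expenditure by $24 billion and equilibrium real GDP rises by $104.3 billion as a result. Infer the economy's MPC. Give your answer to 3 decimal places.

0.770

Implied spending multiplier k = ΔY/ΔG = 104.3/24 ≈ 4.3458.
Since k = 1/(1 − MPC), MPC = 1 − 1/k = 1 − ΔG/ΔY = 1 − 24/104.3 ≈ 0.770.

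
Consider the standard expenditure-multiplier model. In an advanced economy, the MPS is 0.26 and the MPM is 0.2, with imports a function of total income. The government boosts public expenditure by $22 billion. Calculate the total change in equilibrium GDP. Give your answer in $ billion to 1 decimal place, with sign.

+$47.8 billion

MPC = 1 − MPS = 1 − 0.26 = 0.74.
Spending multiplier = 1/(1 − c + m) = 1/(1 − 0.74 + 0.2) = 1/0.46 ≈ 2.174.
ΔY = k × ΔG = (+$22 billion) / 0.46 ≈ +$47.8 billion.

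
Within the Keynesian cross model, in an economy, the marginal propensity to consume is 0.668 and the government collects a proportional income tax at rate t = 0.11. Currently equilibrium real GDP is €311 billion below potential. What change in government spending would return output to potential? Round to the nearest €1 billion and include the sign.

+€126 billion

Spending multiplier = 1/(1 − c(1−t)) = 1/(1 − 0.668×0.89) = 1/0.40548 ≈ 2.466.
Need ΔY = +€311 billion, so ΔG = ΔY/k = (+€311 billion) × 0.40548 ≈ +€126 billion.
The government should increase government spending by €126 billion.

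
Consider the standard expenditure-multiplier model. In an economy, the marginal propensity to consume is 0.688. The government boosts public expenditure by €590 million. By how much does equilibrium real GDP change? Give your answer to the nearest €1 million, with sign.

+€1,891 million

Government-spending multiplier = 1/(1 − MPC) = 1/(1 − 0.688) = 1/0.312 ≈ 3.205.
ΔY = k × ΔG = (+€590 million) / 0.312 ≈ +€1,891 million.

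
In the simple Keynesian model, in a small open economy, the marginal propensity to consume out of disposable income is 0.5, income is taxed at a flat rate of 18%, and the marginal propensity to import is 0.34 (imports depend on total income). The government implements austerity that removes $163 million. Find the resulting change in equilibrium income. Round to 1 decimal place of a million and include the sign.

Expenditure multiplier = 1/(1 − c(1−t) + m) = 1/(1 − 0.5×0.82 + 0.34) = 1/0.93 ≈ 1.075.
ΔY = k × ΔG = (−$163 million) / 0.93 ≈ −$175.3 million.

−$175.3 million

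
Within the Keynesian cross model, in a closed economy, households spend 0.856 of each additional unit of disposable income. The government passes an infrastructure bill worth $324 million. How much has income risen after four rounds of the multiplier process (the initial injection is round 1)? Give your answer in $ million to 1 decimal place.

$1,042.0 million

Round 1 adds ΔG = $324 million; each later round is MPC = 0.856 times the previous.
After 4 rounds: 324 + 277.344 + 237.406464 + 203.219933184 = ΔG·(1 − c^4)/(1 − c) = 324 × (1 − 0.536902045696)/0.144 ≈ $1,042 million.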